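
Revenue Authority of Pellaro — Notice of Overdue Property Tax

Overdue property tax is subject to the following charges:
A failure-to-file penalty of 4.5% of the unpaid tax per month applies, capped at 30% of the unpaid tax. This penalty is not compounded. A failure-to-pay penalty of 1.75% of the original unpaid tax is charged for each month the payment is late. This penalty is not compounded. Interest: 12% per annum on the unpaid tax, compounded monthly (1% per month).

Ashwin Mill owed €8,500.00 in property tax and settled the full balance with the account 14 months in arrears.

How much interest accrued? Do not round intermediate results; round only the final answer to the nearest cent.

Interest: €8,500.00 × ((1 + 0.01)^14 − 1) = €8,500.00 × 0.1494742… = €1,270.5308…

€1,270.53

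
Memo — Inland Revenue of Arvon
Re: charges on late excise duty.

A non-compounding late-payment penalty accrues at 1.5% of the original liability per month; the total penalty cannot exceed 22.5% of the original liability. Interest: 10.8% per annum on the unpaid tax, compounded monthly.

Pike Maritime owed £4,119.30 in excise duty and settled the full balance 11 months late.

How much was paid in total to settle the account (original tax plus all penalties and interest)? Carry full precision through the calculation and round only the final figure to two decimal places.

Penalty: 11 × 1.5% × £4,119.30 = £679.68… (below the 22.5% cap of £926.84…)
Interest (10.8%/yr ÷ 12 = 0.9%/month): £4,119.30 × ((1 + 0.009)^11 − 1) = £426.6667…
Total = £4,119.30 + £679.6845 + £426.6667… = £5,225.65

£5,225.65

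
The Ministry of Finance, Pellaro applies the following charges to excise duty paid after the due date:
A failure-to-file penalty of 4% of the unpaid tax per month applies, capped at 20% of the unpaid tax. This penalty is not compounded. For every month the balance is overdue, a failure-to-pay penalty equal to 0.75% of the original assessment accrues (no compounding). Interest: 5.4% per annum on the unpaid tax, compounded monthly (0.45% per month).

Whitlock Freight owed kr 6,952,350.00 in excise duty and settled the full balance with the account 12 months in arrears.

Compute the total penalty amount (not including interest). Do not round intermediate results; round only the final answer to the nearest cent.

Failure-to-file: 12 × 4% × kr 6,952,350.00 = kr 3,337,128.00, capped at 20% × kr 6,952,350.00 = kr 1,390,470.00
Failure-to-pay penalty: 12 × 0.75% × kr 6,952,350.00 = kr 625,711.50
Total penalty = kr 1,390,470.00 + kr 625,711.50 = kr 2,016,181.50

kr 2,016,181.50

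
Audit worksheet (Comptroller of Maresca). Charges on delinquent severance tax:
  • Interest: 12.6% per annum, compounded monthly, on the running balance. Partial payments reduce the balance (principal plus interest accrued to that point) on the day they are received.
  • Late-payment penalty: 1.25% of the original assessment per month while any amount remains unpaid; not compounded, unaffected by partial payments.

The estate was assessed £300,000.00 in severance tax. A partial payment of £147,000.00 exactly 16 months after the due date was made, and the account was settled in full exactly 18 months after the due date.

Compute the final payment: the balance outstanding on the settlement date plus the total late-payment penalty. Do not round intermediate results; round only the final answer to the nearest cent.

£279,452.15

Monthly rate = 12.6% ÷ 12 = 1.05%
Balance at month 16: £300,000.0000 × (1 + 0.0105)^16 = £354,570.2882…
After £147,000.00 payment: £354,570.2882… − £147,000.00 = £207,570.2882…
Balance at month 18: £207,570.2882… × (1 + 0.0105)^2 = £211,952.1489…
Penalty: 18 × 1.25% × £300,000.00 = £67,500.00
Final settlement = outstanding balance + penalty = £211,952.1489… + £67,500.00 = £279,452.15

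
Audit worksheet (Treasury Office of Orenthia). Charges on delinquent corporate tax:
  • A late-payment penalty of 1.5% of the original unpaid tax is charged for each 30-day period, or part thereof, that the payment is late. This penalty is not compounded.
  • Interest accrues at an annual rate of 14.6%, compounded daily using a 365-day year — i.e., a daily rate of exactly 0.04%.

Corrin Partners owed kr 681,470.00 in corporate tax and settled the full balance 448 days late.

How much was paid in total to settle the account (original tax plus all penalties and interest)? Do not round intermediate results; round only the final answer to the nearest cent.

Penalty periods: ⌈448/30⌉ = 15; penalty = 15 × 1.5% × kr 681,470.00 = kr 153,330.75
Interest: kr 681,470.00 × ((1 + 0.0004)^448 − 1) = kr 681,470.00 × 0.19621711… = kr 133,716.0743…
Total = kr 681,470.00 + kr 153,330.7500 + kr 133,716.0743… = kr 968,516.82

kr 968,516.82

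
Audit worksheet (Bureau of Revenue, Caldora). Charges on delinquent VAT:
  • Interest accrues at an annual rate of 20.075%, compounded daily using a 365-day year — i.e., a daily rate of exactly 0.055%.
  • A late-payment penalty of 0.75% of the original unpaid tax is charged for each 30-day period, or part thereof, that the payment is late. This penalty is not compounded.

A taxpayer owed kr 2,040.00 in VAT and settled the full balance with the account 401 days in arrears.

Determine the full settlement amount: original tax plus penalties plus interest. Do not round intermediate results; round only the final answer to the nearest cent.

Penalty periods: ⌈401/30⌉ = 14; penalty = 14 × 0.75% × kr 2,040.00 = kr 214.20
Interest: kr 2,040.00 × ((1 + 0.00055)^401 − 1) = kr 2,040.00 × 0.24668667… = kr 503.2408…
Total = kr 2,040.00 + kr 214.2000 + kr 503.2408… = kr 2,757.44

kr 2,757.44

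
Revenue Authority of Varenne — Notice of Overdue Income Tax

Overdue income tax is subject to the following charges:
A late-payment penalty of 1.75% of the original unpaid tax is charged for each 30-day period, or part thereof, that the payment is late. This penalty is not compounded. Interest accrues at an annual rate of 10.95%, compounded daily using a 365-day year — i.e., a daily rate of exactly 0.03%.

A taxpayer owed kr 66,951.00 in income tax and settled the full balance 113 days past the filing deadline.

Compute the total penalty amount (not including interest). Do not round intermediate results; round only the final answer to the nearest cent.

Penalty periods: ⌈113/30⌉ = 4; penalty = 4 × 1.75% × kr 66,951.00 = kr 4,686.57

kr 4,686.57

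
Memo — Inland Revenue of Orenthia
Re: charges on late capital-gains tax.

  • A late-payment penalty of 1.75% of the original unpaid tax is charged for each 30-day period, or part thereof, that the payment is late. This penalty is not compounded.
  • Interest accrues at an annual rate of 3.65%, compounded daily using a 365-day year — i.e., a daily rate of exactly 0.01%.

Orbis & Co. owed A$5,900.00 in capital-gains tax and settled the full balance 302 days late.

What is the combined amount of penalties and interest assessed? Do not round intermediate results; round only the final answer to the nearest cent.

Penalty periods: ⌈302/30⌉ = 11; penalty = 11 × 1.75% × A$5,900.00 = A$1,135.75
Interest: A$5,900.00 × ((1 + 0.0001)^302 − 1) = A$5,900.00 × 0.03065909… = A$180.8886…
Penalties + interest = A$1,135.7500 + A$180.8886… = A$1,316.64

A$1,316.64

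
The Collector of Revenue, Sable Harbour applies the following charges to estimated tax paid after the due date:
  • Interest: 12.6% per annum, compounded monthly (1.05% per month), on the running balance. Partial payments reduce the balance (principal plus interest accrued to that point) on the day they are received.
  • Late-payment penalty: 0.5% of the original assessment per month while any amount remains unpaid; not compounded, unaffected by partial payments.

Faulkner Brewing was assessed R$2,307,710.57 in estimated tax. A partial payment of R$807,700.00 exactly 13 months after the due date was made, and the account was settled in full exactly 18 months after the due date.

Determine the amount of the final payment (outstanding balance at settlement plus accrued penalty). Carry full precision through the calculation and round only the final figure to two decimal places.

R$2,141,753.05

Balance at month 13: R$2,307,710.5700 × (1 + 0.0105)^13 = R$2,643,342.6988…
After R$807,700.00 payment: R$2,643,342.6988… − R$807,700.00 = R$1,835,642.6988…
Balance at month 18: R$1,835,642.6988… × (1 + 0.0105)^5 = R$1,934,059.0983…
Penalty: 18 × 0.5% × R$2,307,710.57 = R$207,693.95…
Final settlement = outstanding balance + penalty = R$1,934,059.0983… + R$207,693.95… = R$2,141,753.05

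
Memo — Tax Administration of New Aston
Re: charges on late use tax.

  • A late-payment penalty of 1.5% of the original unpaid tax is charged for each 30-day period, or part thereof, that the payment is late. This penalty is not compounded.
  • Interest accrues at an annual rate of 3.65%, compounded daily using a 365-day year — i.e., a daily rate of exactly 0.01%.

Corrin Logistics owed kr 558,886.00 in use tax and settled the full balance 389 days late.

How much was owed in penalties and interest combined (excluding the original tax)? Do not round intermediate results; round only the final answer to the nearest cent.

Penalty periods: ⌈389/30⌉ = 13; penalty = 13 × 1.5% × kr 558,886.00 = kr 108,982.77
Interest: kr 558,886.00 × ((1 + 0.0001)^389 − 1) = kr 558,886.00 × 0.03966449… = kr 22,167.9280…
Penalties + interest = kr 108,982.7700 + kr 22,167.9280… = kr 131,150.70

kr 131,150.70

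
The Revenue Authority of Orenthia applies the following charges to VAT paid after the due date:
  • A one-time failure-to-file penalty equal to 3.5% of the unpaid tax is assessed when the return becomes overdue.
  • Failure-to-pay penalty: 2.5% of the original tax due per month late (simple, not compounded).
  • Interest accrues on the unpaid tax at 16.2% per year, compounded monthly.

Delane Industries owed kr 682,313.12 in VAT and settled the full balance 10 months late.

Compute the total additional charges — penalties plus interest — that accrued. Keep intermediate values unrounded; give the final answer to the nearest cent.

Failure-to-file penalty: 3.5% × kr 682,313.12 = kr 23,880.96…
Failure-to-pay penalty: 10 × 2.5% × kr 682,313.12 = kr 170,578.28
Interest (16.2%/yr ÷ 12 = 1.35%/month): kr 682,313.12 × ((1 + 0.0135)^10 − 1) = kr 97,914.3784…
Penalties + interest = kr 194,459.2392 + kr 97,914.3784… = kr 292,373.62

kr 292,373.62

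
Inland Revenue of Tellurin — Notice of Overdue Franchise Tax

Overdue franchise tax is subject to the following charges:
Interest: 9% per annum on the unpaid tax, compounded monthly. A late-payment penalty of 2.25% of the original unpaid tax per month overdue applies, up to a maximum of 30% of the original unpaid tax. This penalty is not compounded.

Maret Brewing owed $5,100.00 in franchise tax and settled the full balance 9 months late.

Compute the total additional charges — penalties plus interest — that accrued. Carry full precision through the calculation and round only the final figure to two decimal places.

Penalty: 9 × 2.25% × $5,100.00 = $1,032.75 (below the 30% cap of $1,530.00)
Interest (9%/yr ÷ 12 = 0.75%/month): $5,100.00 × ((1 + 0.0075)^9 − 1) = $354.7603…
Penalties + interest = $1,032.7500 + $354.7603… = $1,387.51

$1,387.51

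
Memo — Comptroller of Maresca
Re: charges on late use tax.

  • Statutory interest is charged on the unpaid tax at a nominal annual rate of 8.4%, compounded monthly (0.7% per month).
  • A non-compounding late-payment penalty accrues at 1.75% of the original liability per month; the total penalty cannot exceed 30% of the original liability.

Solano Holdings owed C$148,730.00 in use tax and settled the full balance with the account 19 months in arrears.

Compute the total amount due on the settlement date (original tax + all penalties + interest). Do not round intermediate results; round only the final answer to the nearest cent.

Penalty (uncapped): 19 × 1.75% × C$148,730.00 = C$49,452.73…; cap = 30% × C$148,730.00 = C$44,619.00 → penalty = C$44,619.00
Interest: C$148,730.00 × ((1 + 0.007)^19 − 1) = C$148,730.00 × 0.1417209… = C$21,078.1453…
Total = C$148,730.00 + C$44,619.0000 + C$21,078.1453… = C$214,427.15

C$214,427.15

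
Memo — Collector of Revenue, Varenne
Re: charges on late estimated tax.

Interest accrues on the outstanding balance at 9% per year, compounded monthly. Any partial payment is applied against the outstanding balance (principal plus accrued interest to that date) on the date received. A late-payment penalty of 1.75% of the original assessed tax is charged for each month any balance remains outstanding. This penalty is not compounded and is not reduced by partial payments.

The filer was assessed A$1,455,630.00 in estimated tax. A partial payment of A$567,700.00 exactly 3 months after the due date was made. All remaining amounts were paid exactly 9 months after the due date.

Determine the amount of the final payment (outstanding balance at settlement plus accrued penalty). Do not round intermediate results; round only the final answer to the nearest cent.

Monthly rate = 9% ÷ 12 = 0.75%
Balance at month 3: A$1,455,630.0000 × (1 + 0.0075)^3 = A$1,488,627.9267…
After A$567,700.00 payment: A$1,488,627.9267… − A$567,700.00 = A$920,927.9267…
Balance at month 9: A$920,927.9267… × (1 + 0.0075)^6 = A$963,154.5305…
Penalty: 9 × 1.75% × A$1,455,630.00 = A$229,261.73…
Final settlement = outstanding balance + penalty = A$963,154.5305… + A$229,261.73… = A$1,192,416.26

A$1,192,416.26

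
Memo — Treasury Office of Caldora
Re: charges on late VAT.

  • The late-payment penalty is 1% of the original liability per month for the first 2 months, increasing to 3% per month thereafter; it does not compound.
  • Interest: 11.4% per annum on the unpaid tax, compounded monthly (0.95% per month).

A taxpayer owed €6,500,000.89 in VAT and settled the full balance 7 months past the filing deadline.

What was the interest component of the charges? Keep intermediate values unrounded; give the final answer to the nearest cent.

Interest: €6,500,000.89 × ((1 + 0.0095)^7 − 1) = €6,500,000.89 × 0.0684255… = €444,766.1023…

€444,766.10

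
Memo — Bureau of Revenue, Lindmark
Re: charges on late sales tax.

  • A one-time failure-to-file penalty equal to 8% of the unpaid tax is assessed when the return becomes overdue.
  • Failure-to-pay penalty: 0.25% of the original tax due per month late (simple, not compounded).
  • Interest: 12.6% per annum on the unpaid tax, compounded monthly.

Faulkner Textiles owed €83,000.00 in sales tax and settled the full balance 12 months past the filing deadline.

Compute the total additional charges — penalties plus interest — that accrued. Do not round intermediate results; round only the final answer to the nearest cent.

Failure-to-file penalty: 8% × €83,000.00 = €6,640.00
Failure-to-pay penalty: 12 × 0.25% × €83,000.00 = €2,490.00
Interest (12.6%/yr ÷ 12 = 1.05%/month): €83,000.00 × ((1 + 0.0105)^12 − 1) = €11,083.5956…
Penalties + interest = €9,130.0000 + €11,083.5956… = €20,213.60

€20,213.60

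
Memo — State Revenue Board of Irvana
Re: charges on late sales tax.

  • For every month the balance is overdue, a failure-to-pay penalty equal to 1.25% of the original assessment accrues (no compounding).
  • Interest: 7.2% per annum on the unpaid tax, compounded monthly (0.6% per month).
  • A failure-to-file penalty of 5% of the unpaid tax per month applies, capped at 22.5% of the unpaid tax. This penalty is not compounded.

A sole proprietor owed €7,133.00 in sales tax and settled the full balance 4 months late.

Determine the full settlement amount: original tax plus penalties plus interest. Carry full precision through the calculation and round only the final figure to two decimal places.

Failure-to-file: 4 × 5% × €7,133.00 = €1,426.60 (under the 22.5% cap)
Failure-to-pay penalty = 1.25% × €7,133.00 × 4 mo = €356.65
Interest: €7,133.00 × ((1 + 0.006)^4 − 1) = €7,133.00 × 0.0242169… = €172.7389…
Total = €7,133.00 + €1,783.2500 + €172.7389… = €9,088.99

€9,088.99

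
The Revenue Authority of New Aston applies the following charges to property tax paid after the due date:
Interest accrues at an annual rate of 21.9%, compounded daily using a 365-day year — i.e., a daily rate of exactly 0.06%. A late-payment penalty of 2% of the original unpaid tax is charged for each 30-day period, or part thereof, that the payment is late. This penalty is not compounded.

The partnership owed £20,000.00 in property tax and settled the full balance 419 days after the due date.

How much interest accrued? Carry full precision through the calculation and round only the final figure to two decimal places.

Interest: £20,000.00 × ((1 + 0.0006)^419 − 1) = £20,000.00 × 0.28572738… = £5,714.5475…

£5,714.55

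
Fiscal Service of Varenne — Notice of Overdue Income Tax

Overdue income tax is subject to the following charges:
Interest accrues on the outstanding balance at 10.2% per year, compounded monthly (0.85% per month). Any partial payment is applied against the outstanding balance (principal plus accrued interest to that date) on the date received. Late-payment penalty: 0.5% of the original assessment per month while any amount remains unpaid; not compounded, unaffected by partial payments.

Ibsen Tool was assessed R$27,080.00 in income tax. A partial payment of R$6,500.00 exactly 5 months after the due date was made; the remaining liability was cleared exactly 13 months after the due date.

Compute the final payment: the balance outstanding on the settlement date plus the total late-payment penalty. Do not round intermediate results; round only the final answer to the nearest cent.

R$25,034.63

Balance at month 5: R$27,080.0000 × (1 + 0.0085)^5 = R$28,250.6323…
After R$6,500.00 payment: R$28,250.6323… − R$6,500.00 = R$21,750.6323…
Balance at month 13: R$21,750.6323… × (1 + 0.0085)^8 = R$23,274.4329…
Penalty: 13 × 0.5% × R$27,080.00 = R$1,760.20
Final settlement = outstanding balance + penalty = R$23,274.4329… + R$1,760.20 = R$25,034.63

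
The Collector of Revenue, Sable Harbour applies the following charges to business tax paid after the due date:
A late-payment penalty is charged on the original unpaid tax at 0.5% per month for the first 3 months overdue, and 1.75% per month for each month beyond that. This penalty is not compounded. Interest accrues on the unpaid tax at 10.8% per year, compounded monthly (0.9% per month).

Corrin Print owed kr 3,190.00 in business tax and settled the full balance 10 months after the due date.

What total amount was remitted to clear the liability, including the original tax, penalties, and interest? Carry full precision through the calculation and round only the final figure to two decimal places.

Penalty, months 1–3: 3 × 0.5% × kr 3,190.00 = kr 47.85
Penalty, months 4–10: 7 × 1.75% × kr 3,190.00 = kr 390.78…
Interest: kr 3,190.00 × ((1 + 0.009)^10 − 1) = kr 3,190.00 × 0.0937339… = kr 299.0111…
Total = kr 3,190.00 + kr 438.6250 + kr 299.0111… = kr 3,927.64

kr 3,927.64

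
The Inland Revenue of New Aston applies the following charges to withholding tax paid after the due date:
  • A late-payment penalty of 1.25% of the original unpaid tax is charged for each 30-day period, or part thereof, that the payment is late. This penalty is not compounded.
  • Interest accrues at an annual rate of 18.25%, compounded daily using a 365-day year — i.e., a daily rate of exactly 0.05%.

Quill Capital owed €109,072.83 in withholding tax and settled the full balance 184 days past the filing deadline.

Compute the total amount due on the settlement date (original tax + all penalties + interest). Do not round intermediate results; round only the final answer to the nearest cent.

Penalty periods: ⌈184/30⌉ = 7; penalty = 7 × 1.25% × €109,072.83 = €9,543.87…
Interest: €109,072.83 × ((1 + 0.0005)^184 − 1) = €109,072.83 × 0.09633961… = €10,508.0344…
Total = €109,072.83 + €9,543.8726… + €10,508.0344… = €129,124.74

€129,124.74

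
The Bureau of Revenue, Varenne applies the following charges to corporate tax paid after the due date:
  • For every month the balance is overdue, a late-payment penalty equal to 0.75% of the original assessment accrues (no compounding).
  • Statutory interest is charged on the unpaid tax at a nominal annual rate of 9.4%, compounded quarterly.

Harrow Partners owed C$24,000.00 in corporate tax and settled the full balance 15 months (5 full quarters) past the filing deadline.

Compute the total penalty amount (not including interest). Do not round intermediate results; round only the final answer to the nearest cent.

Late-payment penalty: 15 × 0.75% × C$24,000.00 = C$2,700.00

C$2,700.00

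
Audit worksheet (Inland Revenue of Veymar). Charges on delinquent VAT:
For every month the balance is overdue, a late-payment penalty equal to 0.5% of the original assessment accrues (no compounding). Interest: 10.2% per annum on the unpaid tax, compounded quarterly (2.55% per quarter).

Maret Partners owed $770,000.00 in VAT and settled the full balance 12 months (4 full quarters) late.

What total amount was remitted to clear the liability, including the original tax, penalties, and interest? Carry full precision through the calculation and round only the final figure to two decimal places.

Late-payment penalty = 0.5% × $770,000.00 × 12 mo = $46,200.00
Interest: $770,000.00 × ((1 + 0.0255)^4 − 1) = $770,000.00 × 0.1059682… = $81,595.5512…
Total = $770,000.00 + $46,200.0000 + $81,595.5512… = $897,795.55

$897,795.55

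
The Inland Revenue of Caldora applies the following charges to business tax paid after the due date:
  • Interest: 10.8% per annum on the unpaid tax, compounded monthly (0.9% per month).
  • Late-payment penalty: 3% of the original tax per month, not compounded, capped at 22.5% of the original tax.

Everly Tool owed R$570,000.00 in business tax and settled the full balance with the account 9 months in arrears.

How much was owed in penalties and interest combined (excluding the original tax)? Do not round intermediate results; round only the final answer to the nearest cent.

Penalty (uncapped): 9 × 3% × R$570,000.00 = R$153,900.00; cap = 22.5% × R$570,000.00 = R$128,250.00 → penalty = R$128,250.00
Interest: R$570,000.00 × ((1 + 0.009)^9 − 1) = R$570,000.00 × 0.0839781… = R$47,867.5000…
Penalties + interest = R$128,250.0000 + R$47,867.5000… = R$176,117.50

R$176,117.50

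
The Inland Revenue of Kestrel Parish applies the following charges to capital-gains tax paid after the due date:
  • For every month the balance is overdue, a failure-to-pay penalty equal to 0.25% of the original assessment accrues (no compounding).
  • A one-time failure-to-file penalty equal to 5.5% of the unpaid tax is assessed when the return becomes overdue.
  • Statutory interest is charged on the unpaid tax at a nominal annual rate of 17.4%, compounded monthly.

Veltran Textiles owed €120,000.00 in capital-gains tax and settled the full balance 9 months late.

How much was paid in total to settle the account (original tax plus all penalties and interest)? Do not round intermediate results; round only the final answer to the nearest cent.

Failure-to-file penalty: 5.5% × €120,000.00 = €6,600.00
Failure-to-pay penalty: 9 × 0.25% × €120,000.00 = €2,700.00
Interest (17.4%/yr ÷ 12 = 1.45%/month): €120,000.00 × ((1 + 0.0145)^9 − 1) = €16,599.6883…
Total = €120,000.00 + €9,300.0000 + €16,599.6883… = €145,899.69

€145,899.69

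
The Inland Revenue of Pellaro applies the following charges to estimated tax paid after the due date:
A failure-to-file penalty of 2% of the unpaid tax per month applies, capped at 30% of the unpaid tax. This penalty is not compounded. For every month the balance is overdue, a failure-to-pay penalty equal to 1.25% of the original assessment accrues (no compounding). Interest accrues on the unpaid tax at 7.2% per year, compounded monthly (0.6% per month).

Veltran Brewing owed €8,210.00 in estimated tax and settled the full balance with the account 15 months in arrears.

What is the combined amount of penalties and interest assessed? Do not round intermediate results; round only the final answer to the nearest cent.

Failure-to-file: 15 × 2% × €8,210.00 = €2,463.00, capped at 30% × €8,210.00 = €2,463.00
Failure-to-pay penalty: 15 × 1.25% × €8,210.00 = €1,539.38…
Interest: €8,210.00 × ((1 + 0.006)^15 − 1) = €8,210.00 × 0.0938801… = €770.7554…
Penalties + interest = €4,002.3750 + €770.7554… = €4,773.13

€4,773.13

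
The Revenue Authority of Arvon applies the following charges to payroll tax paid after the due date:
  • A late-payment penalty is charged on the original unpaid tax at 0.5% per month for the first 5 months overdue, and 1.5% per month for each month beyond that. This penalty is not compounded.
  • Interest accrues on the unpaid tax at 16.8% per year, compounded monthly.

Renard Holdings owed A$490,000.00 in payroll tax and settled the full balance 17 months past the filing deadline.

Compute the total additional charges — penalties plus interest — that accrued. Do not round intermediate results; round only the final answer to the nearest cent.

Penalty, months 1–5: 5 × 0.5% × A$490,000.00 = A$12,250.00
Penalty, months 6–17: 12 × 1.5% × A$490,000.00 = A$88,200.00
Interest (16.8%/yr ÷ 12 = 1.4%/month): A$490,000.00 × ((1 + 0.014)^17 − 1) = A$130,642.2190…
Penalties + interest = A$100,450.0000 + A$130,642.2190… = A$231,092.22

A$231,092.22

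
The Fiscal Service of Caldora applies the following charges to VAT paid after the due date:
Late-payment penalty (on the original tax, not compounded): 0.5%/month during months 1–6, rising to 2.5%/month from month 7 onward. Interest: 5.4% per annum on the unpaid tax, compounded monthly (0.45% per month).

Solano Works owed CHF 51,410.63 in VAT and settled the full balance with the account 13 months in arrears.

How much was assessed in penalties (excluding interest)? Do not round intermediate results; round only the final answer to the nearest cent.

CHF 10,539.18

Penalty, months 1–6: 6 × 0.5% × CHF 51,410.63 = CHF 1,542.32…
Penalty, months 7–13: 7 × 2.5% × CHF 51,410.63 = CHF 8,996.86…
Total penalty = CHF 1,542.32… + CHF 8,996.86… = CHF 10,539.18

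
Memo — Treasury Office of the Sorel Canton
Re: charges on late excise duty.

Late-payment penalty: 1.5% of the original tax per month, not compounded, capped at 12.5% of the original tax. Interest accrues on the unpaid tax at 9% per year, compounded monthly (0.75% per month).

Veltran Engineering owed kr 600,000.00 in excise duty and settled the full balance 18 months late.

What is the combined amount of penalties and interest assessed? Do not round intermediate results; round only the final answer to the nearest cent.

Penalty (uncapped): 18 × 1.5% × kr 600,000.00 = kr 162,000.00; cap = 12.5% × kr 600,000.00 = kr 75,000.00 → penalty = kr 75,000.00
Interest: kr 600,000.00 × ((1 + 0.0075)^18 − 1) = kr 600,000.00 × 0.1439604… = kr 86,376.2332…
Penalties + interest = kr 75,000.0000 + kr 86,376.2332… = kr 161,376.23

kr 161,376.23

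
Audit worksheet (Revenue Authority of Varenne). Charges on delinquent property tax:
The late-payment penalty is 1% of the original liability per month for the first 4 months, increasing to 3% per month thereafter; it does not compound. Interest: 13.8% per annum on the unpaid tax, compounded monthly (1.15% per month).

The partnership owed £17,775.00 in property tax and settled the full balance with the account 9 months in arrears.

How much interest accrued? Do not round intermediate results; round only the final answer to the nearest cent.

£1,926.65

Interest: £17,775.00 × ((1 + 0.0115)^9 − 1) = £17,775.00 × 0.1083910… = £1,926.6497…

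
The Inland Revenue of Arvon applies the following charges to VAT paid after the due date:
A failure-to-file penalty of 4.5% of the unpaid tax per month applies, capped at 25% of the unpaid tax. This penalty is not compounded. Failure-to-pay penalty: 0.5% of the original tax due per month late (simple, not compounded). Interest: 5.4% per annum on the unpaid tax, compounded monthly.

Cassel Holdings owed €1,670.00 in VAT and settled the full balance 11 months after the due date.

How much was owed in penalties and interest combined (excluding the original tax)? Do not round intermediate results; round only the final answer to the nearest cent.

€593.90

Failure-to-file: 11 × 4.5% × €1,670.00 = €826.65, capped at 25% × €1,670.00 = €417.50
Failure-to-pay penalty: 11 × 0.5% × €1,670.00 = €91.85
Interest (5.4%/yr ÷ 12 = 0.45%/month): €1,670.00 × ((1 + 0.0045)^11 − 1) = €84.5503…
Penalties + interest = €509.3500 + €84.5503… = €593.90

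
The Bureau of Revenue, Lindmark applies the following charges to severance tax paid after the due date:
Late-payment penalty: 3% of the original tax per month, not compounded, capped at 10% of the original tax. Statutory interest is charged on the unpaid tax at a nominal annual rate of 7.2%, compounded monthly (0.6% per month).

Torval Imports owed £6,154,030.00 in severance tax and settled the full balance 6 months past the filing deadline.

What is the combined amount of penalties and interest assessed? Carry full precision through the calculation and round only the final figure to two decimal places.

£840,297.96

Penalty (uncapped): 6 × 3% × £6,154,030.00 = £1,107,725.40; cap = 10% × £6,154,030.00 = £615,403.00 → penalty = £615,403.00
Interest: £6,154,030.00 × ((1 + 0.006)^6 − 1) = £6,154,030.00 × 0.0365443… = £224,894.9615…
Penalties + interest = £615,403.0000 + £224,894.9615… = £840,297.96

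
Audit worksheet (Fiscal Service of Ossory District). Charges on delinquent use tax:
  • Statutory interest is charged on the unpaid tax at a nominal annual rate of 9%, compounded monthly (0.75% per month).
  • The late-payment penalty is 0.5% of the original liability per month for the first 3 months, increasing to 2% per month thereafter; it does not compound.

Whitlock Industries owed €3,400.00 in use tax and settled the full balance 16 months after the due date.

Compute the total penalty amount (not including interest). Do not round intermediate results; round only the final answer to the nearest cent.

€935.00

Penalty, months 1–3: 3 × 0.5% × €3,400.00 = €51.00
Penalty, months 4–16: 13 × 2% × €3,400.00 = €884.00
Total penalty = €51.00 + €884.00 = €935.00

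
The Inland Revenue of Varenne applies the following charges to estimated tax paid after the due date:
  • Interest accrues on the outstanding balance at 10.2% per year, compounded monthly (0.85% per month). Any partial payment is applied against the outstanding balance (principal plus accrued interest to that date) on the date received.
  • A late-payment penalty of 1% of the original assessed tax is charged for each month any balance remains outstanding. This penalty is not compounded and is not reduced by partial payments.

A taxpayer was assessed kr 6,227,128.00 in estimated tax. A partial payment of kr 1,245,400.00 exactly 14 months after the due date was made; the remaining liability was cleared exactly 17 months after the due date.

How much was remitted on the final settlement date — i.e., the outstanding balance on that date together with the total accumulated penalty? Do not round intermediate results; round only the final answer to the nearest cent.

Balance at month 14: kr 6,227,128.0000 × (1 + 0.0085)^14 = kr 7,010,523.1621…
After kr 1,245,400.00 payment: kr 7,010,523.1621… − kr 1,245,400.00 = kr 5,765,123.1621…
Balance at month 17: kr 5,765,123.1621… × (1 + 0.0085)^3 = kr 5,913,386.9337…
Penalty: 17 × 1% × kr 6,227,128.00 = kr 1,058,611.76
Final settlement = outstanding balance + penalty = kr 5,913,386.9337… + kr 1,058,611.76 = kr 6,971,998.69

kr 6,971,998.69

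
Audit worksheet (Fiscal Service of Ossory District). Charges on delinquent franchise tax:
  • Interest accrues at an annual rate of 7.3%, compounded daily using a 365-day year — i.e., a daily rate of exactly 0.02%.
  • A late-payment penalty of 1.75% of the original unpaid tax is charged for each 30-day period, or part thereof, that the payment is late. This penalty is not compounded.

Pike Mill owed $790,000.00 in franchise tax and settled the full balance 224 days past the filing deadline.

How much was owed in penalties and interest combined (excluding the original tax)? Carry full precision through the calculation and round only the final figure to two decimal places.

Penalty periods: ⌈224/30⌉ = 8; penalty = 8 × 1.75% × $790,000.00 = $110,600.00
Interest: $790,000.00 × ((1 + 0.0002)^224 − 1) = $790,000.00 × 0.04581399… = $36,193.0526…
Penalties + interest = $110,600.0000 + $36,193.0526… = $146,793.05

$146,793.05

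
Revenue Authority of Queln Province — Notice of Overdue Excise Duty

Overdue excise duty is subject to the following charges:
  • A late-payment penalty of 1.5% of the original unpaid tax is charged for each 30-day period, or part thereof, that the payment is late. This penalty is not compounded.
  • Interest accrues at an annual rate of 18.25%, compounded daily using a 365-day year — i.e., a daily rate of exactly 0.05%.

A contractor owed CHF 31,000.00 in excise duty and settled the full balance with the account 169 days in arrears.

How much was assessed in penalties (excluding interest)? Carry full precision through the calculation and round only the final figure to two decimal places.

CHF 2,790.00

Penalty periods: ⌈169/30⌉ = 6; penalty = 6 × 1.5% × CHF 31,000.00 = CHF 2,790.00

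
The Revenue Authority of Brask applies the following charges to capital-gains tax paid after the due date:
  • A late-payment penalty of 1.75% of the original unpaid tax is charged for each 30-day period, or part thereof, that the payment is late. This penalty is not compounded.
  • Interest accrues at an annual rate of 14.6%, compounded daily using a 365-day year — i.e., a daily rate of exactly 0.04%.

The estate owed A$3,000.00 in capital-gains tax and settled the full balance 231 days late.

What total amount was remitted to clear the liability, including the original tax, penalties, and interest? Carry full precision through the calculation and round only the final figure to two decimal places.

A$3,710.35

Penalty periods: ⌈231/30⌉ = 8; penalty = 8 × 1.75% × A$3,000.00 = A$420.00
Interest: A$3,000.00 × ((1 + 0.0004)^231 − 1) = A$3,000.00 × 0.09678319… = A$290.3496…
Total = A$3,000.00 + A$420.0000 + A$290.3496… = A$3,710.35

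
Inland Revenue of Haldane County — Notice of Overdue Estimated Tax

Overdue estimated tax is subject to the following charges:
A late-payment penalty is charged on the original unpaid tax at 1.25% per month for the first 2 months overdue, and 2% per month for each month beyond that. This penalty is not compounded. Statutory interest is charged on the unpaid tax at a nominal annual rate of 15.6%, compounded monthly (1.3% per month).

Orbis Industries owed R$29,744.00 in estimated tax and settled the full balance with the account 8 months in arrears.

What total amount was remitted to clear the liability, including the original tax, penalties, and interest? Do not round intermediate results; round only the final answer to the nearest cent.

Penalty, months 1–2: 2 × 1.25% × R$29,744.00 = R$743.60
Penalty, months 3–8: 6 × 2% × R$29,744.00 = R$3,569.28
Interest: R$29,744.00 × ((1 + 0.013)^8 − 1) = R$29,744.00 × 0.1088571… = R$3,237.8442…
Total = R$29,744.00 + R$4,312.8800 + R$3,237.8442… = R$37,294.72

R$37,294.72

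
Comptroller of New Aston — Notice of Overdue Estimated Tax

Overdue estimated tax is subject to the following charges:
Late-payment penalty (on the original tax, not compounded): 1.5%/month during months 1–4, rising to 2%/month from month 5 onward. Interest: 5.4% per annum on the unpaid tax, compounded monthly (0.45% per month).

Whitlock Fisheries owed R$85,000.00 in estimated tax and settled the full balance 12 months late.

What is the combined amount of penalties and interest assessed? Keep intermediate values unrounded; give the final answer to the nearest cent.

Penalty, months 1–4: 4 × 1.5% × R$85,000.00 = R$5,100.00
Penalty, months 5–12: 8 × 2% × R$85,000.00 = R$13,600.00
Interest: R$85,000.00 × ((1 + 0.0045)^12 − 1) = R$85,000.00 × 0.0553568… = R$4,705.3239…
Penalties + interest = R$18,700.0000 + R$4,705.3239… = R$23,405.32

R$23,405.32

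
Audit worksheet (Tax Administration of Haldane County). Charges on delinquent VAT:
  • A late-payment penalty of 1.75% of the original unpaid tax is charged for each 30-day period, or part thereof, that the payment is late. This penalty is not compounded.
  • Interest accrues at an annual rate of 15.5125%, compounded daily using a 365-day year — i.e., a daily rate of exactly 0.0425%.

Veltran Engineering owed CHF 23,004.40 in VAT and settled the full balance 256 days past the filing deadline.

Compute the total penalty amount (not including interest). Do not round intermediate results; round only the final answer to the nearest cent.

Penalty periods: ⌈256/30⌉ = 9; penalty = 9 × 1.75% × CHF 23,004.40 = CHF 3,623.19…

CHF 3,623.19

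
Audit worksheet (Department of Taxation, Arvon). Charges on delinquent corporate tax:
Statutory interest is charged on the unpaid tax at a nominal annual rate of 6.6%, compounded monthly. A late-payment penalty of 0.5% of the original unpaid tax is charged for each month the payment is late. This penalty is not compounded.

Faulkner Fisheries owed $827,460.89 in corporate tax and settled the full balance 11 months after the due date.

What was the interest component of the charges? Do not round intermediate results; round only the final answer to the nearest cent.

Interest (6.6%/yr ÷ 12 = 0.55%/month): $827,460.89 × ((1 + 0.0055)^11 − 1) = $51,461.0391…

$51,461.04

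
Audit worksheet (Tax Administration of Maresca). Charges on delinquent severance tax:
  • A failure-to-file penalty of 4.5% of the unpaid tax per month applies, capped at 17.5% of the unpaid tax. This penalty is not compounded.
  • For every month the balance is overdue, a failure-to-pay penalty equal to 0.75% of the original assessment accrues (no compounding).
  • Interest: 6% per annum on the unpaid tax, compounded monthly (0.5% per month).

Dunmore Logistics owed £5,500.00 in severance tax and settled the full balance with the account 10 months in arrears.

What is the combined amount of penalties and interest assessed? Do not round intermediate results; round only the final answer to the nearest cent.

£1,656.27

Failure-to-file: 10 × 4.5% × £5,500.00 = £2,475.00, capped at 17.5% × £5,500.00 = £962.50
Failure-to-pay penalty = 0.75% × £5,500.00 × 10 mo = £412.50
Interest: £5,500.00 × ((1 + 0.005)^10 − 1) = £5,500.00 × 0.0511401… = £281.2707…
Penalties + interest = £1,375.0000 + £281.2707… = £1,656.27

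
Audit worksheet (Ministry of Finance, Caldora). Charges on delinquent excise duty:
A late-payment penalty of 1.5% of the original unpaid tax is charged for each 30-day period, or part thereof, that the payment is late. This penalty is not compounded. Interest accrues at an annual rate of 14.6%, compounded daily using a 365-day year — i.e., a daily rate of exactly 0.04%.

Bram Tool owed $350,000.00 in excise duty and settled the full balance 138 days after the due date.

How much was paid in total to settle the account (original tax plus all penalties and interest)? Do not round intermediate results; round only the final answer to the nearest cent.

$396,109.10

Penalty periods: ⌈138/30⌉ = 5; penalty = 5 × 1.5% × $350,000.00 = $26,250.00
Interest: $350,000.00 × ((1 + 0.0004)^138 − 1) = $350,000.00 × 0.05674028… = $19,859.0982…
Total = $350,000.00 + $26,250.0000 + $19,859.0982… = $396,109.10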